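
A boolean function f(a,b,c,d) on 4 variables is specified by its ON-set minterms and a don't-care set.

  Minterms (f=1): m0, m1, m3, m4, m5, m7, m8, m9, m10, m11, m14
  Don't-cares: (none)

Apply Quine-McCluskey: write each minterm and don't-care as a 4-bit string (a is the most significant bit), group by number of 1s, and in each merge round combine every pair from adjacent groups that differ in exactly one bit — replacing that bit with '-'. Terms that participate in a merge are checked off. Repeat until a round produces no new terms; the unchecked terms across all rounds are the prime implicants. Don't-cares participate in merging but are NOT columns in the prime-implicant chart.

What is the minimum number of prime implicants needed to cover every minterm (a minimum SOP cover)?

[col 0] 0000*, 0001*, 0011*, 0100*, 0101*, 0111*, 1000*, 1001*, 1010*, 1011*, 1110*
[col 1] -000*, -001*, -011*, 0-00*, 0-01*, 0-11*, 00-1*, 000-*, 01-1*, 010-*, 1-10, 10-0*, 10-1*, 100-*, 101-*
[col 2] -0-1, -00-, 0--1, 0-0-, 10--
Prime implicants: -0-1, -00-, 0--1, 0-0-, 1-10, 10--
PI chart (minterm → PIs covering it):
  0 | -00-,0-0-
  1 | -0-1,-00-,0--1,0-0-
  3 | -0-1,0--1
  4 | 0-0-  (sole → essential)
  5 | 0--1,0-0-
  7 | 0--1  (sole → essential)
  8 | -00-,10--
  9 | -0-1,-00-,10--
  10 | 1-10,10--
  11 | -0-1,10--
  14 | 1-10  (sole → essential)
Essential prime implicants: 0--1, 0-0-, 1-10
Petrick residual → 10--
Minimum SOP uses 4 PIs: a'd + a'c' + acd' + ab'

4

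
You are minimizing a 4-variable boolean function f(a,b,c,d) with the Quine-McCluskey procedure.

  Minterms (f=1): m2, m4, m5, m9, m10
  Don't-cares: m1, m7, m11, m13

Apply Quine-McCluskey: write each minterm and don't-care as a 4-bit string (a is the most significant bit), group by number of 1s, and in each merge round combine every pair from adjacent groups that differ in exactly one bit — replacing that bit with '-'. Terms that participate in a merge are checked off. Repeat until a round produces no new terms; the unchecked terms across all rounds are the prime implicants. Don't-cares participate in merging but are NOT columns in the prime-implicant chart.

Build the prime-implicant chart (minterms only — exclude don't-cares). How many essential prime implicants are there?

2

Round 0: 0001✓ 0010✓ 0100✓ 0101✓ 0111✓ 1001✓ 1010✓ 1011✓ 1101✓
Round 1: -001✓ -010 -101✓ 0-01✓ 01-1 010- 1-01✓ 10-1 101-
Round 2: --01
PIs = {--01, -010, 01-1, 010-, 10-1, 101-}
Coverage chart:
  m2: -010 ←essential
  m4: 010- ←essential
  m5: --01,01-1,010-
  m9: --01,10-1
  m10: -010,101-
Essential: -010, 010-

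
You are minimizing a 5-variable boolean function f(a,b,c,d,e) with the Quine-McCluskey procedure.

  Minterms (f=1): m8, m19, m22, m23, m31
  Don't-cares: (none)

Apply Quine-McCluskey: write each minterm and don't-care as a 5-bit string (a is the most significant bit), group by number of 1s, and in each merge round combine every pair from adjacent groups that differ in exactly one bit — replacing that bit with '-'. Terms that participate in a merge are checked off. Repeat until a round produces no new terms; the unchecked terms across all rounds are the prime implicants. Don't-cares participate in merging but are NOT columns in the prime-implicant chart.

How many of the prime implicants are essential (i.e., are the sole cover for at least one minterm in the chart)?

size-2^0 implicants → 01000  10011(✓)  10110(✓)  10111(✓)  11111(✓)
size-2^1 implicants → 1-111  10-11  1011-
Unchecked terms (primes): 01000, 1-111, 10-11, 1011-
Minterm coverage:
  m8 ⊆ 01000 [E]
  m19 ⊆ 10-11 [E]
  m22 ⊆ 1011- [E]
  m23 ⊆ 1-111,10-11,1011-
  m31 ⊆ 1-111 [E]
E = {01000, 1-111, 10-11, 1011-}

4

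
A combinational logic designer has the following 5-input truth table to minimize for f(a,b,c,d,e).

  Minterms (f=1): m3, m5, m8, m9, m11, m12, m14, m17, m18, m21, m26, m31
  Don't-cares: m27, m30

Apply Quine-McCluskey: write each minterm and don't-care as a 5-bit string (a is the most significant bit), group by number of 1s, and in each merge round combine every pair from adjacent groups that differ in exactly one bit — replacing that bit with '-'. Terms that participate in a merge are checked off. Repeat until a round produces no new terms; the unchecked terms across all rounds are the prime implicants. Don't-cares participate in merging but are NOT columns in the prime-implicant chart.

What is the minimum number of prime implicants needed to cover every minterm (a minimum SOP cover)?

Round 0: 00011✓ 00101✓ 01000✓ 01001✓ 01011✓ 01100✓ 01110✓ 10001✓ 10010✓ 10101✓ 11010✓ 11011✓ 11110✓ 11111✓
Round 1: -0101 -1011 -1110 0-011 01-00 010-1 0100- 011-0 1-010 10-01 11-10✓ 11-11✓ 1101-✓ 1111-✓
Round 2: 11-1-
PIs = {-0101, -1011, -1110, 0-011, 01-00, 010-1, 0100-, 011-0, 1-010, 10-01, 11-1-}
Coverage chart:
  m3: 0-011 ←essential
  m5: -0101 ←essential
  m8: 01-00,0100-
  m9: 010-1,0100-
  m11: -1011,0-011,010-1
  m12: 01-00,011-0
  m14: -1110,011-0
  m17: 10-01 ←essential
  m18: 1-010 ←essential
  m21: -0101,10-01
  m26: 1-010,11-1-
  m31: 11-1- ←essential
Essential: -0101, 0-011, 1-010, 10-01, 11-1-
Petrick residual → 0100-, 011-0
Min cover (7 terms): b'cd'e + a'c'de + a'bc'd' + a'bce' + ac'de' + ab'd'e + abd

7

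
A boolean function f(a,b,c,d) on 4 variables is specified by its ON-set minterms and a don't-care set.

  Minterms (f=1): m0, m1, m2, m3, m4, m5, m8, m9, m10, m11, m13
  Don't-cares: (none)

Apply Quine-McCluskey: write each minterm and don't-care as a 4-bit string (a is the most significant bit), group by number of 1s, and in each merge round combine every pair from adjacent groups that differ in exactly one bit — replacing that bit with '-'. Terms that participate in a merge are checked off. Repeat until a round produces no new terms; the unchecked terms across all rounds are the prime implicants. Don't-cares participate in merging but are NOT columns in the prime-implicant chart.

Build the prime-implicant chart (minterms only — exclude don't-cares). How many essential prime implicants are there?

3

[col 0] 0000*, 0001*, 0010*, 0011*, 0100*, 0101*, 1000*, 1001*, 1010*, 1011*, 1101*
[col 1] -000*, -001*, -010*, -011*, -101*, 0-00*, 0-01*, 00-0*, 00-1*, 000-*, 001-*, 010-*, 1-01*, 10-0*, 10-1*, 100-*, 101-*
[col 2] --01, -0-0*, -0-1*, -00-*, -01-*, 0-0-, 00--*, 10--*
[col 3] -0--
Prime implicants: --01, -0--, 0-0-
PI chart (minterm → PIs covering it):
  0 | -0--,0-0-
  1 | --01,-0--,0-0-
  2 | -0--  (sole → essential)
  3 | -0--  (sole → essential)
  4 | 0-0-  (sole → essential)
  5 | --01,0-0-
  8 | -0--  (sole → essential)
  9 | --01,-0--
  10 | -0--  (sole → essential)
  11 | -0--  (sole → essential)
  13 | --01  (sole → essential)
Essential prime implicants: --01, -0--, 0-0-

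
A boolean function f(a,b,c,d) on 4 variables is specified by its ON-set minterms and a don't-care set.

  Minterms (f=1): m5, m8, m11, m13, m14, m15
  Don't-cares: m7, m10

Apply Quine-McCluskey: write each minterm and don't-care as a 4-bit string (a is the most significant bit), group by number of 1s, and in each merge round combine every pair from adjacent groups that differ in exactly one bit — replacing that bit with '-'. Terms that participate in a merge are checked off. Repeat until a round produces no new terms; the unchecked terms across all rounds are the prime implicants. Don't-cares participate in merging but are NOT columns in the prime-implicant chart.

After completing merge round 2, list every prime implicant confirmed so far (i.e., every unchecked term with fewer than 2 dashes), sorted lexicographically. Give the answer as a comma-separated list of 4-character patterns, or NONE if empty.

10-0

size-2^0 implicants → 0101(✓)  0111(✓)  1000(✓)  1010(✓)  1011(✓)  1101(✓)  1110(✓)  1111(✓)
size-2^1 implicants → -101(✓)  -111(✓)  01-1(✓)  1-10(✓)  1-11(✓)  10-0  101-(✓)  11-1(✓)  111-(✓)
size-2^2 implicants → -1-1  1-1-
Unchecked terms (primes): -1-1, 1-1-, 10-0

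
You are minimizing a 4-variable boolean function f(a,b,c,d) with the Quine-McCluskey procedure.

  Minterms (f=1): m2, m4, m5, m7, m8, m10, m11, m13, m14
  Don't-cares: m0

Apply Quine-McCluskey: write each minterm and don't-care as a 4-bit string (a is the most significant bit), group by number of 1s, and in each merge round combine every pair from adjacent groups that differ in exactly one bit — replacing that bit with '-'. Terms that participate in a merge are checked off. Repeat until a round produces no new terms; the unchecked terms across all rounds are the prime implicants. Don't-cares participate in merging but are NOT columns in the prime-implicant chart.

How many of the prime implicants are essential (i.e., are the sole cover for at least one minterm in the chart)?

size-2^0 implicants → 0000(✓)  0010(✓)  0100(✓)  0101(✓)  0111(✓)  1000(✓)  1010(✓)  1011(✓)  1101(✓)  1110(✓)
size-2^1 implicants → -000(✓)  -010(✓)  -101  0-00  00-0(✓)  01-1  010-  1-10  10-0(✓)  101-
size-2^2 implicants → -0-0
Unchecked terms (primes): -0-0, -101, 0-00, 01-1, 010-, 1-10, 101-
Minterm coverage:
  m2 ⊆ -0-0 [E]
  m4 ⊆ 0-00,010-
  m5 ⊆ -101,01-1,010-
  m7 ⊆ 01-1 [E]
  m8 ⊆ -0-0 [E]
  m10 ⊆ -0-0,1-10,101-
  m11 ⊆ 101- [E]
  m13 ⊆ -101 [E]
  m14 ⊆ 1-10 [E]
E = {-0-0, -101, 01-1, 1-10, 101-}

5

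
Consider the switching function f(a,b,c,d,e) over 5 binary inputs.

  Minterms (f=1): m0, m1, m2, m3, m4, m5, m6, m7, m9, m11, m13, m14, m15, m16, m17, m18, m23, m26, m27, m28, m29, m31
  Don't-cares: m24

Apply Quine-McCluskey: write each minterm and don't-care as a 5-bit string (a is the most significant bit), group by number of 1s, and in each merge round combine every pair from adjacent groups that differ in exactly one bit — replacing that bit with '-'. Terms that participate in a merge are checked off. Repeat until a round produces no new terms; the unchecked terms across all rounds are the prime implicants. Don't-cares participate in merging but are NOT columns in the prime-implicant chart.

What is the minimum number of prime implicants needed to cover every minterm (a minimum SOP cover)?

Round 0: 00000✓ 00001✓ 00010✓ 00011✓ 00100✓ 00101✓ 00110✓ 00111✓ 01001✓ 01011✓ 01101✓ 01110✓ 01111✓ 10000✓ 10001✓ 10010✓ 10111✓ 11000✓ 11010✓ 11011✓ 11100✓ 11101✓ 11111✓
Round 1: -0000✓ -0001✓ -0010✓ -0111✓ -1011✓ -1101✓ -1111✓ 0-001✓ 0-011✓ 0-101✓ 0-110✓ 0-111✓ 00-00✓ 00-01✓ 00-10✓ 00-11✓ 000-0✓ 000-1✓ 0000-✓ 0001-✓ 001-0✓ 001-1✓ 0010-✓ 0011-✓ 01-01✓ 01-11✓ 010-1✓ 011-1✓ 0111-✓ 1-000✓ 1-010✓ 1-111✓ 100-0✓ 1000-✓ 11-00 11-11✓ 110-0✓ 1101- 111-1✓ 1110-
Round 2: --111 -00-0 -000- -1-11 -11-1 0--01✓ 0--11✓ 0-0-1✓ 0-1-1✓ 0-11- 00--0✓ 00--1✓ 00-0-✓ 00-1-✓ 000--✓ 001--✓ 01--1✓ 1-0-0
Round 3: 0---1 00---
PIs = {--111, -00-0, -000-, -1-11, -11-1, 0---1, 0-11-, 00---, 1-0-0, 11-00, 1101-, 1110-}
Coverage chart:
  m0: -00-0,-000-,00---
  m1: -000-,0---1,00---
  m2: -00-0,00---
  m3: 0---1,00---
  m4: 00--- ←essential
  m5: 0---1,00---
  m6: 0-11-,00---
  m7: --111,0---1,0-11-,00---
  m9: 0---1 ←essential
  m11: -1-11,0---1
  m13: -11-1,0---1
  m14: 0-11- ←essential
  m15: --111,-1-11,-11-1,0---1,0-11-
  m16: -00-0,-000-,1-0-0
  m17: -000- ←essential
  m18: -00-0,1-0-0
  m23: --111 ←essential
  m26: 1-0-0,1101-
  m27: -1-11,1101-
  m28: 11-00,1110-
  m29: -11-1,1110-
  m31: --111,-1-11,-11-1
Essential: --111, -000-, 0---1, 0-11-, 00---
Petrick residual → -00-0, 1101-, 1110-
Min cover (8 terms): cde + b'c'e' + b'c'd' + a'e + a'cd + a'b' + abc'd + abcd'

8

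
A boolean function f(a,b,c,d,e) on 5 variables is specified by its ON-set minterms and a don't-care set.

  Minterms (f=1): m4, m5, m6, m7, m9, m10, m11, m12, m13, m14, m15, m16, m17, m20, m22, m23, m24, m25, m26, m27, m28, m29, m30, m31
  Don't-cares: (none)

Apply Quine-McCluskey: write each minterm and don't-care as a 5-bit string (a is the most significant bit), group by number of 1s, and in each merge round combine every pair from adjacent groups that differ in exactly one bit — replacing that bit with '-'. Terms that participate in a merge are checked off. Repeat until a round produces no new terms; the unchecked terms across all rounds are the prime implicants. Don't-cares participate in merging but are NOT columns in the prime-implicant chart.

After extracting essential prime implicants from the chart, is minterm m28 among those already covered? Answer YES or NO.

NO

Round 0: 00100✓ 00101✓ 00110✓ 00111✓ 01001✓ 01010✓ 01011✓ 01100✓ 01101✓ 01110✓ 01111✓ 10000✓ 10001✓ 10100✓ 10110✓ 10111✓ 11000✓ 11001✓ 11010✓ 11011✓ 11100✓ 11101✓ 11110✓ 11111✓
Round 1: -0100✓ -0110✓ -0111✓ -1001✓ -1010✓ -1011✓ -1100✓ -1101✓ -1110✓ -1111✓ 0-100✓ 0-101✓ 0-110✓ 0-111✓ 001-0✓ 001-1✓ 0010-✓ 0011-✓ 01-01✓ 01-10✓ 01-11✓ 010-1✓ 0101-✓ 011-0✓ 011-1✓ 0110-✓ 0111-✓ 1-000✓ 1-001✓ 1-100✓ 1-110✓ 1-111✓ 10-00✓ 1000-✓ 101-0✓ 1011-✓ 11-00✓ 11-01✓ 11-10✓ 11-11✓ 110-0✓ 110-1✓ 1100-✓ 1101-✓ 111-0✓ 111-1✓ 1110-✓ 1111-✓
Round 2: --100✓ --110✓ --111✓ -01-0✓ -011-✓ -1-01✓ -1-10✓ -1-11✓ -10-1✓ -101-✓ -11-0✓ -11-1✓ -110-✓ -111-✓ 0-1-0✓ 0-1-1✓ 0-10-✓ 0-11-✓ 001--✓ 01--1✓ 01-1-✓ 011--✓ 1--00 1-00- 1-1-0✓ 1-11-✓ 11--0✓ 11--1✓ 11-0-✓ 11-1-✓ 110--✓ 111--✓
Round 3: --1-0 --11- -1--1 -1-1- -11-- 0-1-- 11---
PIs = {--1-0, --11-, -1--1, -1-1-, -11--, 0-1--, 1--00, 1-00-, 11---}
Coverage chart:
  m4: --1-0,0-1--
  m5: 0-1-- ←essential
  m6: --1-0,--11-,0-1--
  m7: --11-,0-1--
  m9: -1--1 ←essential
  m10: -1-1- ←essential
  m11: -1--1,-1-1-
  m12: --1-0,-11--,0-1--
  m13: -1--1,-11--,0-1--
  m14: --1-0,--11-,-1-1-,-11--,0-1--
  m15: --11-,-1--1,-1-1-,-11--,0-1--
  m16: 1--00,1-00-
  m17: 1-00- ←essential
  m20: --1-0,1--00
  m22: --1-0,--11-
  m23: --11- ←essential
  m24: 1--00,1-00-,11---
  m25: -1--1,1-00-,11---
  m26: -1-1-,11---
  m27: -1--1,-1-1-,11---
  m28: --1-0,-11--,1--00,11---
  m29: -1--1,-11--,11---
  m30: --1-0,--11-,-1-1-,-11--,11---
  m31: --11-,-1--1,-1-1-,-11--,11---
Essential: --11-, -1--1, -1-1-, 0-1--, 1-00-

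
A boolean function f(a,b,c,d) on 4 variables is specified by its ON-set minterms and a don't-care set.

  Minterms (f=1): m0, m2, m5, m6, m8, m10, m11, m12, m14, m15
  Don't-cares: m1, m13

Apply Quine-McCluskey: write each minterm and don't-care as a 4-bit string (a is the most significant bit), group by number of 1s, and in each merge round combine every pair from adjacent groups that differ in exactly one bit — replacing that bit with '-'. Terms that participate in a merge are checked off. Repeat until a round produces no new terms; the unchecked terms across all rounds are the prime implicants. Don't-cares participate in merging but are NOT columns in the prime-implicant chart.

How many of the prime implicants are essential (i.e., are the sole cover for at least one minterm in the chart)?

2

Round 0: 0000✓ 0001✓ 0010✓ 0101✓ 0110✓ 1000✓ 1010✓ 1011✓ 1100✓ 1101✓ 1110✓ 1111✓
Round 1: -000✓ -010✓ -101 -110✓ 0-01 0-10✓ 00-0✓ 000- 1-00✓ 1-10✓ 1-11✓ 10-0✓ 101-✓ 11-0✓ 11-1✓ 110-✓ 111-✓
Round 2: --10 -0-0 1--0 1-1- 11--
PIs = {--10, -0-0, -101, 0-01, 000-, 1--0, 1-1-, 11--}
Coverage chart:
  m0: -0-0,000-
  m2: --10,-0-0
  m5: -101,0-01
  m6: --10 ←essential
  m8: -0-0,1--0
  m10: --10,-0-0,1--0,1-1-
  m11: 1-1- ←essential
  m12: 1--0,11--
  m14: --10,1--0,1-1-,11--
  m15: 1-1-,11--
Essential: --10, 1-1-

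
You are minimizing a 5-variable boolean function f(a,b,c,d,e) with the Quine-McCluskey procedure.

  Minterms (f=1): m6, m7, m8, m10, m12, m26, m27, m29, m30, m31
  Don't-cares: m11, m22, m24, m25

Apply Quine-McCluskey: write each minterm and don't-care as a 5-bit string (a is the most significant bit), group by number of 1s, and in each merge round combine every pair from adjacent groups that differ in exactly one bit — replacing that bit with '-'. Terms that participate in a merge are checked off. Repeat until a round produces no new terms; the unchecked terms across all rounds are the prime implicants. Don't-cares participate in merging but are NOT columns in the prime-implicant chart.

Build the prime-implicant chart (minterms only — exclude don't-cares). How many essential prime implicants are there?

3

Round 0: 00110✓ 00111✓ 01000✓ 01010✓ 01011✓ 01100✓ 10110✓ 11000✓ 11001✓ 11010✓ 11011✓ 11101✓ 11110✓ 11111✓
Round 1: -0110 -1000✓ -1010✓ -1011✓ 0011- 01-00 010-0✓ 0101-✓ 1-110 11-01✓ 11-10✓ 11-11✓ 110-0✓ 110-1✓ 1100-✓ 1101-✓ 111-1✓ 1111-✓
Round 2: -10-0 -101- 11--1 11-1- 110--
PIs = {-0110, -10-0, -101-, 0011-, 01-00, 1-110, 11--1, 11-1-, 110--}
Coverage chart:
  m6: -0110,0011-
  m7: 0011- ←essential
  m8: -10-0,01-00
  m10: -10-0,-101-
  m12: 01-00 ←essential
  m26: -10-0,-101-,11-1-,110--
  m27: -101-,11--1,11-1-,110--
  m29: 11--1 ←essential
  m30: 1-110,11-1-
  m31: 11--1,11-1-
Essential: 0011-, 01-00, 11--1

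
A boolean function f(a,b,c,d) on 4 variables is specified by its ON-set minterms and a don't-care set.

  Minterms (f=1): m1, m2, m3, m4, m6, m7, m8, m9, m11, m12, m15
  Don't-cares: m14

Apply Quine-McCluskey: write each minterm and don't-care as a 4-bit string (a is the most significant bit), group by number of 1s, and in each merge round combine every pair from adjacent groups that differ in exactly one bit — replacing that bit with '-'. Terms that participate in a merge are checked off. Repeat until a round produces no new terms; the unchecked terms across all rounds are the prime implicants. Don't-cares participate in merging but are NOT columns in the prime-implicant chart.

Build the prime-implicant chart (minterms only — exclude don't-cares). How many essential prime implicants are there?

3

[col 0] 0001*, 0010*, 0011*, 0100*, 0110*, 0111*, 1000*, 1001*, 1011*, 1100*, 1110*, 1111*
[col 1] -001*, -011*, -100*, -110*, -111*, 0-10*, 0-11*, 00-1*, 001-*, 01-0*, 011-*, 1-00, 1-11*, 10-1*, 100-, 11-0*, 111-*
[col 2] --11, -0-1, -1-0, -11-, 0-1-
Prime implicants: --11, -0-1, -1-0, -11-, 0-1-, 1-00, 100-
PI chart (minterm → PIs covering it):
  1 | -0-1  (sole → essential)
  2 | 0-1-  (sole → essential)
  3 | --11,-0-1,0-1-
  4 | -1-0  (sole → essential)
  6 | -1-0,-11-,0-1-
  7 | --11,-11-,0-1-
  8 | 1-00,100-
  9 | -0-1,100-
  11 | --11,-0-1
  12 | -1-0,1-00
  15 | --11,-11-
Essential prime implicants: -0-1, -1-0, 0-1-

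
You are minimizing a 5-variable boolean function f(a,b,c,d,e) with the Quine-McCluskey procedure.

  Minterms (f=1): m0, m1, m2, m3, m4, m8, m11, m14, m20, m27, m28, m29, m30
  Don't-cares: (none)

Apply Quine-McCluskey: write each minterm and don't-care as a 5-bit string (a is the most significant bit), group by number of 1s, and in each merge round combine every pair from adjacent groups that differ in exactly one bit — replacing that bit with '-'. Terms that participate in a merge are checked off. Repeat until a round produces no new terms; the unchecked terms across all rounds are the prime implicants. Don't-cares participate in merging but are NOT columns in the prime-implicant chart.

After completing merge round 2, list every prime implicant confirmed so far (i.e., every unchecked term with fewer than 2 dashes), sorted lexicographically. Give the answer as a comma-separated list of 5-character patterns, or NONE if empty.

-0100, -1011, -1110, 0-000, 0-011, 00-00, 1-100, 111-0, 1110-

[col 0] 00000*, 00001*, 00010*, 00011*, 00100*, 01000*, 01011*, 01110*, 10100*, 11011*, 11100*, 11101*, 11110*
[col 1] -0100, -1011, -1110, 0-000, 0-011, 00-00, 000-0*, 000-1*, 0000-*, 0001-*, 1-100, 111-0, 1110-
[col 2] 000--
Prime implicants: -0100, -1011, -1110, 0-000, 0-011, 00-00, 000--, 1-100, 111-0, 1110-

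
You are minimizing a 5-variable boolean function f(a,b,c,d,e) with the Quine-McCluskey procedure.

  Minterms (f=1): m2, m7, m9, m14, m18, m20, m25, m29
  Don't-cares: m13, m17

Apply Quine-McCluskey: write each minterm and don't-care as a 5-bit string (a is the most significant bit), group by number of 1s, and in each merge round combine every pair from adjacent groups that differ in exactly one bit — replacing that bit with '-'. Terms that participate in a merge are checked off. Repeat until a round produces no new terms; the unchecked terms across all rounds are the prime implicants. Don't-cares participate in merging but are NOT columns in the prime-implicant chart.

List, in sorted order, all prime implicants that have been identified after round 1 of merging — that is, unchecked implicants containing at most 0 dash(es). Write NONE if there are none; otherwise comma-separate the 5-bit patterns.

00111, 01110, 10100

size-2^0 implicants → 00010(✓)  00111  01001(✓)  01101(✓)  01110  10001(✓)  10010(✓)  10100  11001(✓)  11101(✓)
size-2^1 implicants → -0010  -1001(✓)  -1101(✓)  01-01(✓)  1-001  11-01(✓)
size-2^2 implicants → -1-01
Unchecked terms (primes): -0010, -1-01, 00111, 01110, 1-001, 10100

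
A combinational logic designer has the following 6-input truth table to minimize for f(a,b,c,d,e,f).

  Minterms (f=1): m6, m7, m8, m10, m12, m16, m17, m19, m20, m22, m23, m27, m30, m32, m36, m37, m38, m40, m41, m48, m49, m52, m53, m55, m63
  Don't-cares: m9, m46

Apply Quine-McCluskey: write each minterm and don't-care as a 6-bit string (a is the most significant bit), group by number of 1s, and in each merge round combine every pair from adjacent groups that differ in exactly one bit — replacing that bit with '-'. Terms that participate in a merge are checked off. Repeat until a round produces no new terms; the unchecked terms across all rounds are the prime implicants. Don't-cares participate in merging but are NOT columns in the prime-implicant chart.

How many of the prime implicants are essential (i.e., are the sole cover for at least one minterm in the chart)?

size-2^0 implicants → 000110(✓)  000111(✓)  001000(✓)  001001(✓)  001010(✓)  001100(✓)  010000(✓)  010001(✓)  010011(✓)  010100(✓)  010110(✓)  010111(✓)  011011(✓)  011110(✓)  100000(✓)  100100(✓)  100101(✓)  100110(✓)  101000(✓)  101001(✓)  101110(✓)  110000(✓)  110001(✓)  110100(✓)  110101(✓)  110111(✓)  111111(✓)
size-2^1 implicants → -00110  -01000(✓)  -01001(✓)  -10000(✓)  -10001(✓)  -10100(✓)  -10111  0-0110(✓)  0-0111(✓)  00011-(✓)  001-00  0010-0  00100-(✓)  01-011  01-110  010-00(✓)  010-11  0100-1  01000-(✓)  0101-0  01011-(✓)  1-0000(✓)  1-0100(✓)  1-0101(✓)  10-000  10-110  100-00(✓)  1001-0  10010-(✓)  10100-(✓)  11-111  110-00(✓)  110-01(✓)  11000-(✓)  1101-1  11010-(✓)
size-2^2 implicants → -0100-  -10-00  -1000-  0-011-  1-0-00  1-010-  110-0-
Unchecked terms (primes): -00110, -0100-, -10-00, -1000-, -10111, 0-011-, 001-00, 0010-0, 01-011, 01-110, 010-11, 0100-1, 0101-0, 1-0-00, 1-010-, 10-000, 10-110, 1001-0, 11-111, 110-0-, 1101-1
Minterm coverage:
  m6 ⊆ -00110,0-011-
  m7 ⊆ 0-011- [E]
  m8 ⊆ -0100-,001-00,0010-0
  m10 ⊆ 0010-0 [E]
  m12 ⊆ 001-00 [E]
  m16 ⊆ -10-00,-1000-
  m17 ⊆ -1000-,0100-1
  m19 ⊆ 01-011,010-11,0100-1
  m20 ⊆ -10-00,0101-0
  m22 ⊆ 0-011-,01-110,0101-0
  m23 ⊆ -10111,0-011-,010-11
  m27 ⊆ 01-011 [E]
  m30 ⊆ 01-110 [E]
  m32 ⊆ 1-0-00,10-000
  m36 ⊆ 1-0-00,1-010-,1001-0
  m37 ⊆ 1-010- [E]
  m38 ⊆ -00110,10-110,1001-0
  m40 ⊆ -0100-,10-000
  m41 ⊆ -0100- [E]
  m48 ⊆ -10-00,-1000-,1-0-00,110-0-
  m49 ⊆ -1000-,110-0-
  m52 ⊆ -10-00,1-0-00,1-010-,110-0-
  m53 ⊆ 1-010-,110-0-,1101-1
  m55 ⊆ -10111,11-111,1101-1
  m63 ⊆ 11-111 [E]
E = {-0100-, 0-011-, 001-00, 0010-0, 01-011, 01-110, 1-010-, 11-111}

8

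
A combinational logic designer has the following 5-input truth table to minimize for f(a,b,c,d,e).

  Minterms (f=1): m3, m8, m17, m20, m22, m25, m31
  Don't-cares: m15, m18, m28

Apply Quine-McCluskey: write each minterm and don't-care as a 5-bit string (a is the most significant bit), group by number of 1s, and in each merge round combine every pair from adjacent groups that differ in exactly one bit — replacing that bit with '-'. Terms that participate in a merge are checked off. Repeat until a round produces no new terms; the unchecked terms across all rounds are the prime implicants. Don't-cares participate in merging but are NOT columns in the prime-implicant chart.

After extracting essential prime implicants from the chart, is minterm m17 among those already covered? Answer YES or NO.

size-2^0 implicants → 00011  01000  01111(✓)  10001(✓)  10010(✓)  10100(✓)  10110(✓)  11001(✓)  11100(✓)  11111(✓)
size-2^1 implicants → -1111  1-001  1-100  10-10  101-0
Unchecked terms (primes): -1111, 00011, 01000, 1-001, 1-100, 10-10, 101-0
Minterm coverage:
  m3 ⊆ 00011 [E]
  m8 ⊆ 01000 [E]
  m17 ⊆ 1-001 [E]
  m20 ⊆ 1-100,101-0
  m22 ⊆ 10-10,101-0
  m25 ⊆ 1-001 [E]
  m31 ⊆ -1111 [E]
E = {-1111, 00011, 01000, 1-001}

YES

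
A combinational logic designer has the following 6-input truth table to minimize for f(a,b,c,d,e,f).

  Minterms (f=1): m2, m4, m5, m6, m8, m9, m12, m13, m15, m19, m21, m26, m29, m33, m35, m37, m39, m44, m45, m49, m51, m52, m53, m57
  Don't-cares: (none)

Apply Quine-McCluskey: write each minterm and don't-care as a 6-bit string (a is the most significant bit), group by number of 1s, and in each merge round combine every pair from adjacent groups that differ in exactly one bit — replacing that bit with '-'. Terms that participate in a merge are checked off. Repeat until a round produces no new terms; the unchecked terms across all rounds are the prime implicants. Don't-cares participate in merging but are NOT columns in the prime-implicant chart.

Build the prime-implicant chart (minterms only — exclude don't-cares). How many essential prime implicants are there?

10

Round 0: 000010✓ 000100✓ 000101✓ 000110✓ 001000✓ 001001✓ 001100✓ 001101✓ 001111✓ 010011✓ 010101✓ 011010 011101✓ 100001✓ 100011✓ 100101✓ 100111✓ 101100✓ 101101✓ 110001✓ 110011✓ 110100✓ 110101✓ 111001✓
Round 1: -00101✓ -01100✓ -01101✓ -10011 -10101✓ 0-0101✓ 0-1101✓ 00-100✓ 00-101✓ 000-10 0001-0 00010-✓ 001-00✓ 001-01✓ 00100-✓ 0011-1 00110-✓ 01-101✓ 1-0001✓ 1-0011✓ 1-0101✓ 10-101✓ 100-01✓ 100-11✓ 1000-1✓ 1001-1✓ 10110-✓ 11-001 110-01✓ 1100-1✓ 11010-
Round 2: --0101 -0-101 -0110- 0--101 00-10- 001-0- 1-0-01 1-00-1 100--1
PIs = {--0101, -0-101, -0110-, -10011, 0--101, 00-10-, 000-10, 0001-0, 001-0-, 0011-1, 011010, 1-0-01, 1-00-1, 100--1, 11-001, 11010-}
Coverage chart:
  m2: 000-10 ←essential
  m4: 00-10-,0001-0
  m5: --0101,-0-101,0--101,00-10-
  m6: 000-10,0001-0
  m8: 001-0- ←essential
  m9: 001-0- ←essential
  m12: -0110-,00-10-,001-0-
  m13: -0-101,-0110-,0--101,00-10-,001-0-,0011-1
  m15: 0011-1 ←essential
  m19: -10011 ←essential
  m21: --0101,0--101
  m26: 011010 ←essential
  m29: 0--101 ←essential
  m33: 1-0-01,1-00-1,100--1
  m35: 1-00-1,100--1
  m37: --0101,-0-101,1-0-01,100--1
  m39: 100--1 ←essential
  m44: -0110- ←essential
  m45: -0-101,-0110-
  m49: 1-0-01,1-00-1,11-001
  m51: -10011,1-00-1
  m52: 11010- ←essential
  m53: --0101,1-0-01,11010-
  m57: 11-001 ←essential
Essential: -0110-, -10011, 0--101, 000-10, 001-0-, 0011-1, 011010, 100--1, 11-001, 11010-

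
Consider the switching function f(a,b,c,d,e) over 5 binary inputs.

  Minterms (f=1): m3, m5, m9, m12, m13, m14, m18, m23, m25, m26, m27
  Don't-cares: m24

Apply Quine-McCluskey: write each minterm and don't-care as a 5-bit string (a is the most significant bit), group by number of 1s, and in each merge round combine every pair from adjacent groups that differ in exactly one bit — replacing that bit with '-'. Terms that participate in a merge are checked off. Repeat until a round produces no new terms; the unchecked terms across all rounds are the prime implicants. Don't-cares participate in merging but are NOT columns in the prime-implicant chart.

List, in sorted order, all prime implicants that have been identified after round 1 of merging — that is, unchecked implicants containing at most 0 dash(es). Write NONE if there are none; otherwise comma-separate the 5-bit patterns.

[col 0] 00011, 00101*, 01001*, 01100*, 01101*, 01110*, 10010*, 10111, 11000*, 11001*, 11010*, 11011*
[col 1] -1001, 0-101, 01-01, 011-0, 0110-, 1-010, 110-0*, 110-1*, 1100-*, 1101-*
[col 2] 110--
Prime implicants: -1001, 0-101, 00011, 01-01, 011-0, 0110-, 1-010, 10111, 110--

00011, 10111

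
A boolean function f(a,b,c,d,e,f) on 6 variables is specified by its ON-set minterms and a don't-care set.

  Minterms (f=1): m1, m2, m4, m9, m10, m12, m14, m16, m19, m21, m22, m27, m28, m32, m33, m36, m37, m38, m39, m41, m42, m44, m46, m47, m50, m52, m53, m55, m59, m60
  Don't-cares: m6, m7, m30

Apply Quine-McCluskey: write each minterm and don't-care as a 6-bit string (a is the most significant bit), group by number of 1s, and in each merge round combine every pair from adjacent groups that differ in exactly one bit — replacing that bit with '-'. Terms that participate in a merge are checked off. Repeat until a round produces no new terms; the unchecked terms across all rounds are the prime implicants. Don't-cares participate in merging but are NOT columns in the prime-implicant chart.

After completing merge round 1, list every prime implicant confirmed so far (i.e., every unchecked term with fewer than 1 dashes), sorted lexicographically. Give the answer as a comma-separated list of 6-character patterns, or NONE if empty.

010000, 110010

size-2^0 implicants → 000001(✓)  000010(✓)  000100(✓)  000110(✓)  000111(✓)  001001(✓)  001010(✓)  001100(✓)  001110(✓)  010000  010011(✓)  010101(✓)  010110(✓)  011011(✓)  011100(✓)  011110(✓)  100000(✓)  100001(✓)  100100(✓)  100101(✓)  100110(✓)  100111(✓)  101001(✓)  101010(✓)  101100(✓)  101110(✓)  101111(✓)  110010  110100(✓)  110101(✓)  110111(✓)  111011(✓)  111100(✓)
size-2^1 implicants → -00001(✓)  -00100(✓)  -00110(✓)  -00111(✓)  -01001(✓)  -01010(✓)  -01100(✓)  -01110(✓)  -10101  -11011  -11100(✓)  0-0110(✓)  0-1100(✓)  0-1110(✓)  00-001(✓)  00-010(✓)  00-100(✓)  00-110(✓)  000-10(✓)  0001-0(✓)  00011-(✓)  001-10(✓)  0011-0(✓)  01-011  01-110(✓)  0111-0(✓)  1-0100(✓)  1-0101(✓)  1-0111(✓)  1-1100(✓)  10-001(✓)  10-100(✓)  10-110(✓)  10-111(✓)  100-00(✓)  100-01(✓)  10000-(✓)  1001-0(✓)  1001-1(✓)  10010-(✓)  10011-(✓)  101-10(✓)  1011-0(✓)  10111-(✓)  11-100(✓)  1101-1(✓)  11010-(✓)
size-2^2 implicants → --1100  -0-001  -0-100(✓)  -0-110(✓)  -001-0(✓)  -0011-  -01-10  -011-0(✓)  0--110  0-11-0  00--10  00-1-0(✓)  1--100  1-01-1  1-010-  10-1-0(✓)  10-11-  100-0-  1001--
size-2^3 implicants → -0-1-0
Unchecked terms (primes): --1100, -0-001, -0-1-0, -0011-, -01-10, -10101, -11011, 0--110, 0-11-0, 00--10, 01-011, 010000, 1--100, 1-01-1, 1-010-, 10-11-, 100-0-, 1001--, 110010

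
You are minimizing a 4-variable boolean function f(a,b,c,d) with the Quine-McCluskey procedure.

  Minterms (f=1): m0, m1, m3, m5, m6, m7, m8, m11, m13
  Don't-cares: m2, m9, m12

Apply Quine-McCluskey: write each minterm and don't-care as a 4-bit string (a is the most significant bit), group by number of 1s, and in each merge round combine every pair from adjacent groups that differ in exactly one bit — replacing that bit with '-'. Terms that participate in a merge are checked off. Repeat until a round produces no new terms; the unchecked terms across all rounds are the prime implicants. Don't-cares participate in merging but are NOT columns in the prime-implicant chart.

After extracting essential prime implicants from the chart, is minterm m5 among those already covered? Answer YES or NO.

[col 0] 0000*, 0001*, 0010*, 0011*, 0101*, 0110*, 0111*, 1000*, 1001*, 1011*, 1100*, 1101*
[col 1] -000*, -001*, -011*, -101*, 0-01*, 0-10*, 0-11*, 00-0*, 00-1*, 000-*, 001-*, 01-1*, 011-*, 1-00*, 1-01*, 10-1*, 100-*, 110-*
[col 2] --01, -0-1, -00-, 0--1, 0-1-, 00--, 1-0-
Prime implicants: --01, -0-1, -00-, 0--1, 0-1-, 00--, 1-0-
PI chart (minterm → PIs covering it):
  0 | -00-,00--
  1 | --01,-0-1,-00-,0--1,00--
  3 | -0-1,0--1,0-1-,00--
  5 | --01,0--1
  6 | 0-1-  (sole → essential)
  7 | 0--1,0-1-
  8 | -00-,1-0-
  11 | -0-1  (sole → essential)
  13 | --01,1-0-
Essential prime implicants: -0-1, 0-1-

NO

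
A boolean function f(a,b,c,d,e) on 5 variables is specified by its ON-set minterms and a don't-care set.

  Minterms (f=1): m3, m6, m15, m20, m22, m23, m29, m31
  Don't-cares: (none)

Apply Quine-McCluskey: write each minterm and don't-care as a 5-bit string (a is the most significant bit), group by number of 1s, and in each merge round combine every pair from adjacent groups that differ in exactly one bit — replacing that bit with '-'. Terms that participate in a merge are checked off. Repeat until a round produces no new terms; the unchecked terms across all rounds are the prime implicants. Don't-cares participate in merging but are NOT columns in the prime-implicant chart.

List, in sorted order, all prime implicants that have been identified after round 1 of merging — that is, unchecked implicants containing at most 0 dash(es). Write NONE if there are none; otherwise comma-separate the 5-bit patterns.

[col 0] 00011, 00110*, 01111*, 10100*, 10110*, 10111*, 11101*, 11111*
[col 1] -0110, -1111, 1-111, 101-0, 1011-, 111-1
Prime implicants: -0110, -1111, 00011, 1-111, 101-0, 1011-, 111-1

00011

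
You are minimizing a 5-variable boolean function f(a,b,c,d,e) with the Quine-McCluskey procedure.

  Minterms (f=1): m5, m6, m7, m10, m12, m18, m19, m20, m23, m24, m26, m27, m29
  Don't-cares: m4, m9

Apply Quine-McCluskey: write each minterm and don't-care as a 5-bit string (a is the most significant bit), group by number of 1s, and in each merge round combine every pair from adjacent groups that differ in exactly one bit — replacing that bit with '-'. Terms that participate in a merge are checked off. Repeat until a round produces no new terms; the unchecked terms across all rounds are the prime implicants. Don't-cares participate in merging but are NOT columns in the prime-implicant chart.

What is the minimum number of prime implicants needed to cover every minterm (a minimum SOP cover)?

size-2^0 implicants → 00100(✓)  00101(✓)  00110(✓)  00111(✓)  01001  01010(✓)  01100(✓)  10010(✓)  10011(✓)  10100(✓)  10111(✓)  11000(✓)  11010(✓)  11011(✓)  11101
size-2^1 implicants → -0100  -0111  -1010  0-100  001-0(✓)  001-1(✓)  0010-(✓)  0011-(✓)  1-010(✓)  1-011(✓)  10-11  1001-(✓)  110-0  1101-(✓)
size-2^2 implicants → 001--  1-01-
Unchecked terms (primes): -0100, -0111, -1010, 0-100, 001--, 01001, 1-01-, 10-11, 110-0, 11101
Minterm coverage:
  m5 ⊆ 001-- [E]
  m6 ⊆ 001-- [E]
  m7 ⊆ -0111,001--
  m10 ⊆ -1010 [E]
  m12 ⊆ 0-100 [E]
  m18 ⊆ 1-01- [E]
  m19 ⊆ 1-01-,10-11
  m20 ⊆ -0100 [E]
  m23 ⊆ -0111,10-11
  m24 ⊆ 110-0 [E]
  m26 ⊆ -1010,1-01-,110-0
  m27 ⊆ 1-01- [E]
  m29 ⊆ 11101 [E]
E = {-0100, -1010, 0-100, 001--, 1-01-, 110-0, 11101}
Petrick residual → -0111
Cover = b'cd'e' + b'cde + bc'de' + a'cd'e' + a'b'c + ac'd + abc'e' + abcd'e  |cover|=8

8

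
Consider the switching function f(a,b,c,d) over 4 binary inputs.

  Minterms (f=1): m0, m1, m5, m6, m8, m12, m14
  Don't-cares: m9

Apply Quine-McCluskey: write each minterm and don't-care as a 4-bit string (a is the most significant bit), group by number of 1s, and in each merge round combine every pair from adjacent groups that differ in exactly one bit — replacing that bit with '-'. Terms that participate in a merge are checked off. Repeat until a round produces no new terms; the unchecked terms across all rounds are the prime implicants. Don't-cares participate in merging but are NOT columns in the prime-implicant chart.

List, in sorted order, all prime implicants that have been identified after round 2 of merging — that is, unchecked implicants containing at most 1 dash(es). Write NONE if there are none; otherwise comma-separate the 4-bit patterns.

-110, 0-01, 1-00, 11-0

Round 0: 0000✓ 0001✓ 0101✓ 0110✓ 1000✓ 1001✓ 1100✓ 1110✓
Round 1: -000✓ -001✓ -110 0-01 000-✓ 1-00 100-✓ 11-0
Round 2: -00-
PIs = {-00-, -110, 0-01, 1-00, 11-0}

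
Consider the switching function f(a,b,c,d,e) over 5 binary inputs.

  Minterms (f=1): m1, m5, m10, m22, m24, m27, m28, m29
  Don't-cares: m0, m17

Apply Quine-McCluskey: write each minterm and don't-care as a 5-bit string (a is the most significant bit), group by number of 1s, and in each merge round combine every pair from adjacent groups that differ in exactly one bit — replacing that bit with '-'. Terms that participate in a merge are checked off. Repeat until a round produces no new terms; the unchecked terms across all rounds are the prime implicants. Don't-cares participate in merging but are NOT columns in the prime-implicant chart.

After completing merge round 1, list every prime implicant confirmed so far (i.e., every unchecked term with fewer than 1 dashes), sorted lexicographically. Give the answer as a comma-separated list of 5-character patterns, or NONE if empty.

01010, 10110, 11011

Round 0: 00000✓ 00001✓ 00101✓ 01010 10001✓ 10110 11000✓ 11011 11100✓ 11101✓
Round 1: -0001 00-01 0000- 11-00 1110-
PIs = {-0001, 00-01, 0000-, 01010, 10110, 11-00, 11011, 1110-}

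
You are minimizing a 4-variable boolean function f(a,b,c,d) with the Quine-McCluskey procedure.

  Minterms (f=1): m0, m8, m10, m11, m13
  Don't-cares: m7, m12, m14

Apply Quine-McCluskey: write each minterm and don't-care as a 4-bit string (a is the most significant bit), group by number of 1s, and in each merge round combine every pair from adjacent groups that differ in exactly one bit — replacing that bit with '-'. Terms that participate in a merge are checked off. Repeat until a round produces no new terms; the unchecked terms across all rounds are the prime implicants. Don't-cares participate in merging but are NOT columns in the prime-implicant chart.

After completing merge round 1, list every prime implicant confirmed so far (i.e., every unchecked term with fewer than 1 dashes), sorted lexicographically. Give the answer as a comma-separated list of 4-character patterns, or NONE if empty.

0111

[col 0] 0000*, 0111, 1000*, 1010*, 1011*, 1100*, 1101*, 1110*
[col 1] -000, 1-00*, 1-10*, 10-0*, 101-, 11-0*, 110-
[col 2] 1--0
Prime implicants: -000, 0111, 1--0, 101-, 110-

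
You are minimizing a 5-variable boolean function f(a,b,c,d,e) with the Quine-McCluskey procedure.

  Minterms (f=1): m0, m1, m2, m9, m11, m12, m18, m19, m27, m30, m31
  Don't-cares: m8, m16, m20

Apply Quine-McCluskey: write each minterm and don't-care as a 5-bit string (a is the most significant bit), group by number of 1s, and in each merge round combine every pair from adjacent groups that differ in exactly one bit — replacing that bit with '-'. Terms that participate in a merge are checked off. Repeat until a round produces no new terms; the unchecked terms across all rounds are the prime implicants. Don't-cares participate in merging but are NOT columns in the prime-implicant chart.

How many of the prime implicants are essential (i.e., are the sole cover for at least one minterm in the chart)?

size-2^0 implicants → 00000(✓)  00001(✓)  00010(✓)  01000(✓)  01001(✓)  01011(✓)  01100(✓)  10000(✓)  10010(✓)  10011(✓)  10100(✓)  11011(✓)  11110(✓)  11111(✓)
size-2^1 implicants → -0000(✓)  -0010(✓)  -1011  0-000(✓)  0-001(✓)  000-0(✓)  0000-(✓)  01-00  010-1  0100-(✓)  1-011  10-00  100-0(✓)  1001-  11-11  1111-
size-2^2 implicants → -00-0  0-00-
Unchecked terms (primes): -00-0, -1011, 0-00-, 01-00, 010-1, 1-011, 10-00, 1001-, 11-11, 1111-
Minterm coverage:
  m0 ⊆ -00-0,0-00-
  m1 ⊆ 0-00- [E]
  m2 ⊆ -00-0 [E]
  m9 ⊆ 0-00-,010-1
  m11 ⊆ -1011,010-1
  m12 ⊆ 01-00 [E]
  m18 ⊆ -00-0,1001-
  m19 ⊆ 1-011,1001-
  m27 ⊆ -1011,1-011,11-11
  m30 ⊆ 1111- [E]
  m31 ⊆ 11-11,1111-
E = {-00-0, 0-00-, 01-00, 1111-}

4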